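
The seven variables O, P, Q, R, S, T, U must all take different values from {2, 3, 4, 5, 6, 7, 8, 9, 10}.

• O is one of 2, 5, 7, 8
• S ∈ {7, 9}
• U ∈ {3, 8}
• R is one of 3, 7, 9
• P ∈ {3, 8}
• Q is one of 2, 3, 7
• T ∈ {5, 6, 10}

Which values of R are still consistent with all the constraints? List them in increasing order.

7, 9

P and U share exactly the 2 values {3, 8}; by pigeonhole those values go to them, so strike 3, 8 from O, Q, R.
R and S between them cover only {7, 9} — a naked pair. Remove those values from O, Q.
Q's domain is down to {2}, so Q = 2. Strike 2 from O.
O's domain is down to {5}, so O = 5. Eliminate 5 elsewhere: T.
No further eliminations apply; R can still be any of 7, 9.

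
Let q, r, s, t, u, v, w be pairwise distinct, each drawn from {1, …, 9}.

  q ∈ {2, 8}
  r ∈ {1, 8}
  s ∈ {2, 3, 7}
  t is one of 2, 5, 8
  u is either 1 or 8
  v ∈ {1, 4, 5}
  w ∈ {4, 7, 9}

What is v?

4

r and u share exactly the 2 values {1, 8}; by pigeonhole those values go to them, so strike 1, 8 from q, t, v.
That leaves q = 2. Strike 2 from s, t.
t's domain is down to {5}, so t = 5. Remove 5 from v.
So v = 4.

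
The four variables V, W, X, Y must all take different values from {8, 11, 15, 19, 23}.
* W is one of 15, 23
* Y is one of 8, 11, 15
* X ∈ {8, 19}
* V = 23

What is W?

15

V's domain is down to {23}, so V = 23. Remove 23 from W.
So W = 15.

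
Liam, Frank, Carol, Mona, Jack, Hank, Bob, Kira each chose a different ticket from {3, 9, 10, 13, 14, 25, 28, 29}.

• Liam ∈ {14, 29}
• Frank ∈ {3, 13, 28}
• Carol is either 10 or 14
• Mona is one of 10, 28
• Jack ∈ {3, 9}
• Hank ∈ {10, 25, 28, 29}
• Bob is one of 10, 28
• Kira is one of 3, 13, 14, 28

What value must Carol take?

The 8 variables together cover exactly {3, 9, 10, 13, 14, 25, 28, 29} — 8 values for 8 variables — and 9 appears only in Jack's list, so Jack = 9.
The 7 still-open variables draw from only 7 values {3, 10, 13, 14, 25, 28, 29}, so each is used; only Hank can be 25, hence Hank = 25.
The 6 still-open variables together cover exactly {3, 10, 13, 14, 28, 29} — 6 values for 6 variables — and 29 appears only in Liam's list, so Liam = 29.
Mona and Bob share exactly the 2 values {10, 28}; by pigeonhole those values go to them, so strike 10, 28 from Frank, Carol, Kira.
So Carol = 14.

14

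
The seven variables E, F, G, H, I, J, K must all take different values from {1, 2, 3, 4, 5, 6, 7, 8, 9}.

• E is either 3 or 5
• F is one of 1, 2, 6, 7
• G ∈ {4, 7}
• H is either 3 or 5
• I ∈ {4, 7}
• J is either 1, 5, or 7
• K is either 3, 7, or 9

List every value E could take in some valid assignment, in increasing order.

The 2 variables E and H are confined to {3, 5}, which locks those values in; drop them from J, K.
G and I share exactly the 2 values {4, 7}; by pigeonhole those values go to them, so strike 4, 7 from F, J, K.
That leaves J = 1. Remove 1 from F.
K has just one choice, so K = 9.
No further eliminations apply; E can still be any of 3, 5.

3, 5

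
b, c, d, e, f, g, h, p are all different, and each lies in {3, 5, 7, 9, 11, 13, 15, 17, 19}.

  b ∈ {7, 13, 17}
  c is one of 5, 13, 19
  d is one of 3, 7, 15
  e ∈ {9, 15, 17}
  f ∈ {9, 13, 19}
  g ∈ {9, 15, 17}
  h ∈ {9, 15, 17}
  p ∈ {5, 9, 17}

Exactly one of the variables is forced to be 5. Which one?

The 8 variables together cover exactly {3, 5, 7, 9, 13, 15, 17, 19} — 8 values for 8 variables — and 3 appears only in d's list, so d = 3.
The 7 still-open variables draw from only 7 values {5, 7, 9, 13, 15, 17, 19}, so each is used; only b can be 7, hence b = 7.
e, g, h between them cover only {9, 15, 17} — a naked triple. Remove those values from f, p.
So 5 goes to p.

p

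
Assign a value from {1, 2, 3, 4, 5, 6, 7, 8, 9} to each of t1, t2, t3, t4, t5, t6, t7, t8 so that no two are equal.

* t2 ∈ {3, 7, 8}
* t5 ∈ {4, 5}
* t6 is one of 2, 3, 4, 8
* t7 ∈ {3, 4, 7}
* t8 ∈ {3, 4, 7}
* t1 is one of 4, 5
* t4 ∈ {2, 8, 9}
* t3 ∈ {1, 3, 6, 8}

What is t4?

t1 and t5 between them cover only {4, 5} — a naked pair. Remove those values from t6, t7, t8.
t7 and t8 share exactly the 2 values {3, 7}; by pigeonhole those values go to them, so strike 3, 7 from t2, t3, t6.
That leaves t2 = 8. Strike 8 from t3, t4, t6.
t6 has just one choice, so t6 = 2. Remove 2 from t4.
So t4 = 9.

9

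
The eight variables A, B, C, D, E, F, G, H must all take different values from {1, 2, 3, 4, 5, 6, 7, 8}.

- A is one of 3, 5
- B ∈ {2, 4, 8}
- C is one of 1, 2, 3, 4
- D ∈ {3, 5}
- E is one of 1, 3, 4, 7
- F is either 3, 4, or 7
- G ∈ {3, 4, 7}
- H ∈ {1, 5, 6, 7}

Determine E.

The 8 variables draw from only 8 values {1, 2, 3, 4, 5, 6, 7, 8}, so each is used; only H can be 6, hence H = 6.
The 7 still-open variables together cover exactly {1, 2, 3, 4, 5, 7, 8} — 7 values for 7 variables — and 8 appears only in B's list, so B = 8.
The 6 still-open variables draw from only 6 values {1, 2, 3, 4, 5, 7}, so each is used; only C can be 2, hence C = 2.
The 5 still-open variables draw from only 5 values {1, 3, 4, 5, 7}, so each is used; only E can be 1, hence E = 1.

1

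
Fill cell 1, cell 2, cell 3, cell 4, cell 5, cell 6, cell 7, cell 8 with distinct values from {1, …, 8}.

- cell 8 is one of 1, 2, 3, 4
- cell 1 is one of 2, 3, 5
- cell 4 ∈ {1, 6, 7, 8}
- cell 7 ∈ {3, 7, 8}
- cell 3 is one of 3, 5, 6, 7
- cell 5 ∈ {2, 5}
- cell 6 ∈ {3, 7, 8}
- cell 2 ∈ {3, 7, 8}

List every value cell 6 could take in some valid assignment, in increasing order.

3, 7, 8

The 8 variables together cover exactly {1, 2, 3, 4, 5, 6, 7, 8} — 8 values for 8 variables — and 4 appears only in cell 8's list, so cell 8 = 4.
The 7 still-open variables together cover exactly {1, 2, 3, 5, 6, 7, 8} — 7 values for 7 variables — and 1 appears only in cell 4's list, so cell 4 = 1.
The 6 still-open variables draw from only 6 values {2, 3, 5, 6, 7, 8}, so each is used; only cell 3 can be 6, hence cell 3 = 6.
The 3 variables cell 2, cell 6, cell 7 are confined to {3, 7, 8}, which locks those values in; drop them from cell 1.
No further eliminations apply; cell 6 can still be any of 3, 7, 8.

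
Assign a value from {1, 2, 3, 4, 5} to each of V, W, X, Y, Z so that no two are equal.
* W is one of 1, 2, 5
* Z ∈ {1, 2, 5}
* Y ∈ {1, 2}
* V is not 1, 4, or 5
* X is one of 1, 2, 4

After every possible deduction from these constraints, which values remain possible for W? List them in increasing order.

1, 2, 5

The 5 variables draw from only 5 values {1, 2, 3, 4, 5}, so each is used; only V can be 3, hence V = 3.
The 4 still-open variables draw from only 4 values {1, 2, 4, 5}, so each is used; only X can be 4, hence X = 4.
No further eliminations apply; W can still be any of 1, 2, 5.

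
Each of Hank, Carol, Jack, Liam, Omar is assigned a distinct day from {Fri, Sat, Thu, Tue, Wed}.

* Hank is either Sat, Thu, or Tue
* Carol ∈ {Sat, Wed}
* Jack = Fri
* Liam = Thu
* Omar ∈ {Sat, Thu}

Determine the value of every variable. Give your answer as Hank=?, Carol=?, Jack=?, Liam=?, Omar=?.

Jack's domain is down to {Fri}, so Jack = Fri.
Liam has just one choice, so Liam = Thu. Eliminate Thu elsewhere: Hank, Omar.
Omar must be Sat (only option left). So Hank, Carol can't be Sat.
That leaves Hank = Tue.
Carol's domain is down to {Wed}, so Carol = Wed.

Hank=Tue, Carol=Wed, Jack=Fri, Liam=Thu, Omar=Sat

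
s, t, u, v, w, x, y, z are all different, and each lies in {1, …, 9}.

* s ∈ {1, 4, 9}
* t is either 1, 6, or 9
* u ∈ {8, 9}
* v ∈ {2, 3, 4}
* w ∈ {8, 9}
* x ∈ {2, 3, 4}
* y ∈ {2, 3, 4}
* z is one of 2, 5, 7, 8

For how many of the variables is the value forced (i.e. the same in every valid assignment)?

u and w share exactly the 2 values {8, 9}; by pigeonhole those values go to them, so strike 8, 9 from s, t, z.
The 3 variables v, x, y are confined to {2, 3, 4}, which locks those values in; drop them from s, z.
s has just one choice, so s = 1. So t can't be 1.
t must be 6 (only option left).
Determined: s=1, t=6. The other variables each still have more than one consistent value. That makes 2.

2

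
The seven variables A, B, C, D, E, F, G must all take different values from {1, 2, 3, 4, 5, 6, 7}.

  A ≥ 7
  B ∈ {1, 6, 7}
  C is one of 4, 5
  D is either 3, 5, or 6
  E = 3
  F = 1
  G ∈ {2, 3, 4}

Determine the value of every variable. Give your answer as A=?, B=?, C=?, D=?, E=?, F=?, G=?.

A=7, B=6, C=4, D=5, E=3, F=1, G=2

A's domain is down to {7}, so A = 7. Eliminate 7 elsewhere: B.
E's domain is down to {3}, so E = 3. So D, G can't be 3.
That leaves F = 1. Remove 1 from B.
That leaves B = 6. Strike 6 from D.
D must be 5 (only option left). Eliminate 5 elsewhere: C.
That leaves C = 4. Strike 4 from G.
G's domain is down to {2}, so G = 2.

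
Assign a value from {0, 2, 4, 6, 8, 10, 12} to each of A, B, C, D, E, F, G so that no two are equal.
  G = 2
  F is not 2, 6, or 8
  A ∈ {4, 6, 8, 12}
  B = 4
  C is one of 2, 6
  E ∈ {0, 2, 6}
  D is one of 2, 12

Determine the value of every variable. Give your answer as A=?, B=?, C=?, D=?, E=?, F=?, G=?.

A=8, B=4, C=6, D=12, E=0, F=10, G=2

B must be 4 (only option left). Eliminate 4 elsewhere: A, F.
G has just one choice, so G = 2. Strike 2 from C, D, E.
That leaves C = 6. Remove 6 from A, E.
D's domain is down to {12}, so D = 12. So A, F can't be 12.
E's domain is down to {0}, so E = 0. So F can't be 0.
F must be 10 (only option left).
That leaves A = 8.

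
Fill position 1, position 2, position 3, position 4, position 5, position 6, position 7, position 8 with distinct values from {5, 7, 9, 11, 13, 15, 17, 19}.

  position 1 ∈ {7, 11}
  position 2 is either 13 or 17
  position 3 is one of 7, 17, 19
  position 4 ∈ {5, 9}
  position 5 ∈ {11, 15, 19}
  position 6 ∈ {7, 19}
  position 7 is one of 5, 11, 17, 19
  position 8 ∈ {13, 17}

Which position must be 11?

Among the 8 variables, 9 fits only position 4 (and all 8 values in {5, 7, 9, 11, 13, 15, 17, 19} must be used), so position 4 = 9.
The 7 still-open variables together cover exactly {5, 7, 11, 13, 15, 17, 19} — 7 values for 7 variables — and 5 appears only in position 7's list, so position 7 = 5.
Among the 6 still-open variables, 15 fits only position 5 (and all 6 values in {7, 11, 13, 15, 17, 19} must be used), so position 5 = 15.
The 5 still-open variables draw from only 5 values {7, 11, 13, 17, 19}, so each is used; only position 1 can be 11, hence position 1 = 11.

position 1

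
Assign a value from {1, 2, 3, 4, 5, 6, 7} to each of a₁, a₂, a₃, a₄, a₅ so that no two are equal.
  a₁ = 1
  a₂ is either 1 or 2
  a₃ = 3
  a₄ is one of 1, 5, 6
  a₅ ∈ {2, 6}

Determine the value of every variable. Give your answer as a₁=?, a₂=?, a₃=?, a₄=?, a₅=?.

a₁ must be 1 (only option left). Strike 1 from a₂, a₄.
a₂ must be 2 (only option left). Eliminate 2 elsewhere: a₅.
That leaves a₃ = 3.
a₅ must be 6 (only option left). Eliminate 6 elsewhere: a₄.
a₄ has just one choice, so a₄ = 5.

a₁=1, a₂=2, a₃=3, a₄=5, a₅=6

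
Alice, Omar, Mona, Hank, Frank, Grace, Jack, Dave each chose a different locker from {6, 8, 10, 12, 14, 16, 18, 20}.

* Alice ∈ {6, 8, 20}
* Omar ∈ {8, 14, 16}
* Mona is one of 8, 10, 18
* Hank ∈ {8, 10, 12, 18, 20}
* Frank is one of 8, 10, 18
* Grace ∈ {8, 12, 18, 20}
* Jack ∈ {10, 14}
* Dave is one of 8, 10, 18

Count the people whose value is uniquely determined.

3

The 8 variables together cover exactly {6, 8, 10, 12, 14, 16, 18, 20} — 8 values for 8 variables — and 6 appears only in Alice's list, so Alice = 6.
The 7 still-open variables draw from only 7 values {8, 10, 12, 14, 16, 18, 20}, so each is used; only Omar can be 16, hence Omar = 16.
Among the 6 still-open variables, 14 fits only Jack (and all 6 values in {8, 10, 12, 14, 18, 20} must be used), so Jack = 14.
The 3 variables Mona, Frank, Dave are confined to {8, 10, 18}, which locks those values in; drop them from Hank, Grace.
Determined: Alice=6, Omar=16, Jack=14. The other people each still have more than one consistent value. That makes 3.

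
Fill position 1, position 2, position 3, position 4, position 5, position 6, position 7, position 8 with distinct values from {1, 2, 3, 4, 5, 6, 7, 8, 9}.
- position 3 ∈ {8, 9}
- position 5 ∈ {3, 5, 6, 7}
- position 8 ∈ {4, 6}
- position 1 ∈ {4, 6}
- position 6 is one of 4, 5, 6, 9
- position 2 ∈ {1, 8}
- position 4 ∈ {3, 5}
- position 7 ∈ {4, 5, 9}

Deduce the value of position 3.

8

The 8 variables together cover exactly {1, 3, 4, 5, 6, 7, 8, 9} — 8 values for 8 variables — and 1 appears only in position 2's list, so position 2 = 1.
The 7 still-open variables draw from only 7 values {3, 4, 5, 6, 7, 8, 9}, so each is used; only position 5 can be 7, hence position 5 = 7.
The 6 still-open variables together cover exactly {3, 4, 5, 6, 8, 9} — 6 values for 6 variables — and 3 appears only in position 4's list, so position 4 = 3.
Among the 5 still-open variables, 8 fits only position 3 (and all 5 values in {4, 5, 6, 8, 9} must be used), so position 3 = 8.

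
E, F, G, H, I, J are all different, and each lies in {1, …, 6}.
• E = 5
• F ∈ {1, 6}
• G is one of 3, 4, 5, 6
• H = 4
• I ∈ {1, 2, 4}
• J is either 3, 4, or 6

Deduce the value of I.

E must be 5 (only option left). Remove 5 from G.
H's domain is down to {4}, so H = 4. Strike 4 from G, I, J.
The 4 still-open variables together cover exactly {1, 2, 3, 6} — 4 values for 4 variables — and 2 appears only in I's list, so I = 2.

2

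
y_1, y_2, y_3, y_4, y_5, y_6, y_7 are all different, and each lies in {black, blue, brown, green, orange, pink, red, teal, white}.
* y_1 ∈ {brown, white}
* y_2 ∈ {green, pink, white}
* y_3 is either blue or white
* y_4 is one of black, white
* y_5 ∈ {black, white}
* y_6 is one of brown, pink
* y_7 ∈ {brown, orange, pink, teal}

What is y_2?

y_4 and y_5 between them cover only {black, white} — a naked pair. Remove those values from y_1, y_2, y_3.
y_1 must be brown (only option left). So y_6, y_7 can't be brown.
y_3's domain is down to {blue}, so y_3 = blue.
y_6 must be pink (only option left). Strike pink from y_2, y_7.
So y_2 = green.

green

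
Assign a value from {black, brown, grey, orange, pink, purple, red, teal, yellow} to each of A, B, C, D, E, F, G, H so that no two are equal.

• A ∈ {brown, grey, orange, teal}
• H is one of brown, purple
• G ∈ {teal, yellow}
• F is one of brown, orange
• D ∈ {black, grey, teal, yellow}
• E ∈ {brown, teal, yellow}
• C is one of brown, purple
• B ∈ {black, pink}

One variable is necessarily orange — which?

Among the 8 variables, pink fits only B (and all 8 values in {black, brown, grey, orange, pink, purple, teal, yellow} must be used), so B = pink.
The 7 still-open variables together cover exactly {black, brown, grey, orange, purple, teal, yellow} — 7 values for 7 variables — and black appears only in D's list, so D = black.
The 6 still-open variables together cover exactly {brown, grey, orange, purple, teal, yellow} — 6 values for 6 variables — and grey appears only in A's list, so A = grey.
The 5 still-open variables together cover exactly {brown, orange, purple, teal, yellow} — 5 values for 5 variables — and orange appears only in F's list, so F = orange.

F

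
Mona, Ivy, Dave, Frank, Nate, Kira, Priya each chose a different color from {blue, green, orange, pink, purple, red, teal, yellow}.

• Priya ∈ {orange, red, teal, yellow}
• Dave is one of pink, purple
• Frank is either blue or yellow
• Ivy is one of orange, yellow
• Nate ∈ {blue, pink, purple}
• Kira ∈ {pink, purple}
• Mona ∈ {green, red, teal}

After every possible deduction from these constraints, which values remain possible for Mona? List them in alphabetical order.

Dave and Kira between them cover only {pink, purple} — a naked pair. Remove those values from Nate.
Nate's domain is down to {blue}, so Nate = blue. Eliminate blue elsewhere: Frank.
Frank's domain is down to {yellow}, so Frank = yellow. So Ivy, Priya can't be yellow.
Ivy has just one choice, so Ivy = orange. Remove orange from Priya.
No further eliminations apply; Mona can still be any of green, red, teal.

green, red, teal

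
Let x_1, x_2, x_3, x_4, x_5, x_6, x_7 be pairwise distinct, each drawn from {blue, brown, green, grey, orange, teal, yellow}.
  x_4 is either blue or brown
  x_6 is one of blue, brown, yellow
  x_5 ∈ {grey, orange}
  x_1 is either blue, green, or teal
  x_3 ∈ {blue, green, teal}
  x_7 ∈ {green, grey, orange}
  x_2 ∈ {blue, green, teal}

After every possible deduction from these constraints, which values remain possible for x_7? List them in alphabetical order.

The 7 variables together cover exactly {blue, brown, green, grey, orange, teal, yellow} — 7 values for 7 variables — and yellow appears only in x_6's list, so x_6 = yellow.
The 6 still-open variables draw from only 6 values {blue, brown, green, grey, orange, teal}, so each is used; only x_4 can be brown, hence x_4 = brown.
The 3 variables x_1, x_2, x_3 are confined to {blue, green, teal}, which locks those values in; drop them from x_7.
No further eliminations apply; x_7 can still be any of grey, orange.

grey, orange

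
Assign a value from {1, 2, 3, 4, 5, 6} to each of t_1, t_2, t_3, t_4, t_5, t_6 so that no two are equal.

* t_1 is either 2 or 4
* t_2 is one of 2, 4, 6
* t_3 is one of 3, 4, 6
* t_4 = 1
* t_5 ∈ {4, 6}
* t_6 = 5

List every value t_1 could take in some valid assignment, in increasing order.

2, 4

t_4 has just one choice, so t_4 = 1.
t_6 must be 5 (only option left).
Among the 4 still-open variables, 3 fits only t_3 (and all 4 values in {2, 3, 4, 6} must be used), so t_3 = 3.
No further eliminations apply; t_1 can still be any of 2, 4.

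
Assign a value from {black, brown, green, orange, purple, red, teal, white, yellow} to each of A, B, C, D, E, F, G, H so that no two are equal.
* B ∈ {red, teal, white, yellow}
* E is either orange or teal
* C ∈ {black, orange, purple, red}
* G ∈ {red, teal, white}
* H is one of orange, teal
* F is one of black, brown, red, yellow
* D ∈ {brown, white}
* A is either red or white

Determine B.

The 8 variables together cover exactly {black, brown, orange, purple, red, teal, white, yellow} — 8 values for 8 variables — and purple appears only in C's list, so C = purple.
The 7 still-open variables together cover exactly {black, brown, orange, red, teal, white, yellow} — 7 values for 7 variables — and black appears only in F's list, so F = black.
The 6 still-open variables draw from only 6 values {brown, orange, red, teal, white, yellow}, so each is used; only D can be brown, hence D = brown.
Among the 5 still-open variables, yellow fits only B (and all 5 values in {orange, red, teal, white, yellow} must be used), so B = yellow.

yellow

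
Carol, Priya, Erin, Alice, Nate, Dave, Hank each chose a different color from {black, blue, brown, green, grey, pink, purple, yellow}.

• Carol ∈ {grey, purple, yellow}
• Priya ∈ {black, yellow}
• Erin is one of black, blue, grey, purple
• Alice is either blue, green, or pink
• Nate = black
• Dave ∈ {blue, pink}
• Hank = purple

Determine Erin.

Nate's domain is down to {black}, so Nate = black. Eliminate black elsewhere: Priya, Erin.
That leaves Hank = purple. Remove purple from Carol, Erin.
Priya's domain is down to {yellow}, so Priya = yellow. Remove yellow from Carol.
That leaves Carol = grey. So Erin can't be grey.
So Erin = blue.

blue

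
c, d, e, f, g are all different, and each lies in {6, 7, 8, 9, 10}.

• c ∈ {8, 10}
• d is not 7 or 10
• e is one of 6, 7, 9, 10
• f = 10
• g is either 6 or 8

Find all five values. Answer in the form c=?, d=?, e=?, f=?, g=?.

c=8, d=9, e=7, f=10, g=6

f's domain is down to {10}, so f = 10. Strike 10 from c, e.
c has just one choice, so c = 8. Strike 8 from d, g.
g has just one choice, so g = 6. Eliminate 6 elsewhere: d, e.
That leaves d = 9. So e can't be 9.
e has just one choice, so e = 7.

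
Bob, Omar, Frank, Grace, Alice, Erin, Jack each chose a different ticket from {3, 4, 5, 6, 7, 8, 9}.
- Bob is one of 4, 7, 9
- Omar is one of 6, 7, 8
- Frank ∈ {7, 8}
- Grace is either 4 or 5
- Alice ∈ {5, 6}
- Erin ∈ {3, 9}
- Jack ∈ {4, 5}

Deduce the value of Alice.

6

Among the 7 variables, 3 fits only Erin (and all 7 values in {3, 4, 5, 6, 7, 8, 9} must be used), so Erin = 3.
Among the 6 still-open variables, 9 fits only Bob (and all 6 values in {4, 5, 6, 7, 8, 9} must be used), so Bob = 9.
The 2 variables Grace and Jack are confined to {4, 5}, which locks those values in; drop them from Alice.
So Alice = 6.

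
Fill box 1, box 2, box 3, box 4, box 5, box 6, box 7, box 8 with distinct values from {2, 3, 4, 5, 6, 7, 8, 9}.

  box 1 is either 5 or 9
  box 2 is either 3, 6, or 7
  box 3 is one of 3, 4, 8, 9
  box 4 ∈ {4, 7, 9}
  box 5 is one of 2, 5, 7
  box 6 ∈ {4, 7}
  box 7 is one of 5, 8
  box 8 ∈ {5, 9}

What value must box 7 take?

The 8 variables together cover exactly {2, 3, 4, 5, 6, 7, 8, 9} — 8 values for 8 variables — and 2 appears only in box 5's list, so box 5 = 2.
Among the 7 still-open variables, 6 fits only box 2 (and all 7 values in {3, 4, 5, 6, 7, 8, 9} must be used), so box 2 = 6.
Among the 6 still-open variables, 3 fits only box 3 (and all 6 values in {3, 4, 5, 7, 8, 9} must be used), so box 3 = 3.
Among the 5 still-open variables, 8 fits only box 7 (and all 5 values in {4, 5, 7, 8, 9} must be used), so box 7 = 8.

8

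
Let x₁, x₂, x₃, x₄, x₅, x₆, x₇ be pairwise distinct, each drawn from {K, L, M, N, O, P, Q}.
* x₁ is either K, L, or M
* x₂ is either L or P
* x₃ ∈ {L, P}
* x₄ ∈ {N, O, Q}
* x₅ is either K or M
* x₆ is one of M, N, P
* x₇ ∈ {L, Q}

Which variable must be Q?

The 7 variables together cover exactly {K, L, M, N, O, P, Q} — 7 values for 7 variables — and O appears only in x₄'s list, so x₄ = O.
The 6 still-open variables draw from only 6 values {K, L, M, N, P, Q}, so each is used; only x₆ can be N, hence x₆ = N.
The 5 still-open variables draw from only 5 values {K, L, M, P, Q}, so each is used; only x₇ can be Q, hence x₇ = Q.

x₇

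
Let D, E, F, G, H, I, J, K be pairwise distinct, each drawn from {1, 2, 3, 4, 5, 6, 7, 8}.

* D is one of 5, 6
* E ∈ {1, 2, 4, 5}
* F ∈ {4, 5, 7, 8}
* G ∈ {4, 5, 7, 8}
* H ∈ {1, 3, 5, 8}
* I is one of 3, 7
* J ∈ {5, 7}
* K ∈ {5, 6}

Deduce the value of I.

Among the 8 variables, 2 fits only E (and all 8 values in {1, 2, 3, 4, 5, 6, 7, 8} must be used), so E = 2.
The 7 still-open variables draw from only 7 values {1, 3, 4, 5, 6, 7, 8}, so each is used; only H can be 1, hence H = 1.
The 6 still-open variables draw from only 6 values {3, 4, 5, 6, 7, 8}, so each is used; only I can be 3, hence I = 3.

3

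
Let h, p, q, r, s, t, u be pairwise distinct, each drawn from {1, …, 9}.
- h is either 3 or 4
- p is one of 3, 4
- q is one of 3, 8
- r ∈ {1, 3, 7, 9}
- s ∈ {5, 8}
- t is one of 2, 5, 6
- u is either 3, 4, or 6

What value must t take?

h and p between them cover only {3, 4} — a naked pair. Remove those values from q, r, u.
That leaves q = 8. Remove 8 from s.
That leaves s = 5. So t can't be 5.
u must be 6 (only option left). Remove 6 from t.
So t = 2.

2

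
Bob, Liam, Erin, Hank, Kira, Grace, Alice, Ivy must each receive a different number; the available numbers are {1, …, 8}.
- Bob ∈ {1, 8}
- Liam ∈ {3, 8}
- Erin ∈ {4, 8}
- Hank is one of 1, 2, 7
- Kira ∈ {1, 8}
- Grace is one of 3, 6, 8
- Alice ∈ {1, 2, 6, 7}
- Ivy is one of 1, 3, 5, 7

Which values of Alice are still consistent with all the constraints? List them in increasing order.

2, 7

The 8 variables draw from only 8 values {1, 2, 3, 4, 5, 6, 7, 8}, so each is used; only Erin can be 4, hence Erin = 4.
The 7 still-open variables together cover exactly {1, 2, 3, 5, 6, 7, 8} — 7 values for 7 variables — and 5 appears only in Ivy's list, so Ivy = 5.
Bob and Kira share exactly the 2 values {1, 8}; by pigeonhole those values go to them, so strike 1, 8 from Liam, Hank, Grace, Alice.
Liam must be 3 (only option left). Eliminate 3 elsewhere: Grace.
Grace must be 6 (only option left). Eliminate 6 elsewhere: Alice.
No further eliminations apply; Alice can still be any of 2, 7.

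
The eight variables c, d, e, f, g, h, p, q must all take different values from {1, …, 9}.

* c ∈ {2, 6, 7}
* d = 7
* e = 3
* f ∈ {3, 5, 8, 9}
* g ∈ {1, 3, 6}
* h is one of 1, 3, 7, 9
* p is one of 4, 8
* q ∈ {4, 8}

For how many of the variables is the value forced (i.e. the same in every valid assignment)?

d has just one choice, so d = 7. Remove 7 from c, h.
e must be 3 (only option left). Remove 3 from f, g, h.
p and q between them cover only {4, 8} — a naked pair. Remove those values from f.
Determined: d=7, e=3. The other variables each still have more than one consistent value. That makes 2.

2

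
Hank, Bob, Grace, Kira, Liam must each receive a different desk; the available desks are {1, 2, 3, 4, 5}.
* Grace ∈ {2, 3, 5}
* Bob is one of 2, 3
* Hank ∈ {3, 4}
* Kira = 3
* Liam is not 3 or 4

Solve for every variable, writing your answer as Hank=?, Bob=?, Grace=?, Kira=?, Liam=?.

Hank=4, Bob=2, Grace=5, Kira=3, Liam=1

Kira has just one choice, so Kira = 3. So Hank, Bob, Grace can't be 3.
Hank must be 4 (only option left).
Bob's domain is down to {2}, so Bob = 2. Eliminate 2 elsewhere: Grace, Liam.
Grace must be 5 (only option left). Remove 5 from Liam.
Liam must be 1 (only option left).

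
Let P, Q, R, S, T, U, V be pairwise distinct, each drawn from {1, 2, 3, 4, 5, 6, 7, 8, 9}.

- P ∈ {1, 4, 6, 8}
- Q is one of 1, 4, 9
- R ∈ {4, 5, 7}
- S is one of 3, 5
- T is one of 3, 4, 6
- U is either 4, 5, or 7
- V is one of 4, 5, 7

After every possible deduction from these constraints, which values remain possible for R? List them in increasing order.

4, 5, 7

R, U, V between them cover only {4, 5, 7} — a naked triple. Remove those values from P, Q, S, T.
S has just one choice, so S = 3. Remove 3 from T.
T must be 6 (only option left). Remove 6 from P.
No further eliminations apply; R can still be any of 4, 5, 7.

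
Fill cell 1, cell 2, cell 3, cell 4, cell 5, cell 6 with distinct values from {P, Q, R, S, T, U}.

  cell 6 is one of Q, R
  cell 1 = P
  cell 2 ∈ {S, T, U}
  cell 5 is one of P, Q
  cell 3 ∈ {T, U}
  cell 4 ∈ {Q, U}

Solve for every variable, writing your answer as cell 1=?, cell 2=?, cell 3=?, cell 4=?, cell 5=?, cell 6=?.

cell 1=P, cell 2=S, cell 3=T, cell 4=U, cell 5=Q, cell 6=R

cell 1 must be P (only option left). Eliminate P elsewhere: cell 5.
cell 5 has just one choice, so cell 5 = Q. Strike Q from cell 4, cell 6.
cell 6 must be R (only option left).
That leaves cell 4 = U. So cell 2, cell 3 can't be U.
cell 3 has just one choice, so cell 3 = T. Strike T from cell 2.
cell 2's domain is down to {S}, so cell 2 = S.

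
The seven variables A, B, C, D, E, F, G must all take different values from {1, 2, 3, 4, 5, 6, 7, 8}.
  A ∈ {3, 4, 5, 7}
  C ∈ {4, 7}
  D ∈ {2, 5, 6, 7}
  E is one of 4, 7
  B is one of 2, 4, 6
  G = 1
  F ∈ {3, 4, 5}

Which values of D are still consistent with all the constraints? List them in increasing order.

2, 6

G must be 1 (only option left).
The 2 variables C and E are confined to {4, 7}, which locks those values in; drop them from A, B, D, F.
A and F share exactly the 2 values {3, 5}; by pigeonhole those values go to them, so strike 3, 5 from D.
No further eliminations apply; D can still be any of 2, 6.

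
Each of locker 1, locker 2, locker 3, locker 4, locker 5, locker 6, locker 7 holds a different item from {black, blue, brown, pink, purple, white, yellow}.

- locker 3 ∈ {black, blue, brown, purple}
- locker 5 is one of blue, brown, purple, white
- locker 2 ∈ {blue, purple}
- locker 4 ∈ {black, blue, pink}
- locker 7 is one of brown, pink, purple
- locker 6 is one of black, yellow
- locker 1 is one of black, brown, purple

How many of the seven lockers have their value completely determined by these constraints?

Among the 7 variables, white fits only locker 5 (and all 7 values in {black, blue, brown, pink, purple, white, yellow} must be used), so locker 5 = white.
The 6 still-open variables together cover exactly {black, blue, brown, pink, purple, yellow} — 6 values for 6 variables — and yellow appears only in locker 6's list, so locker 6 = yellow.
Determined: locker 5=white, locker 6=yellow. The other lockers each still have more than one consistent value. That makes 2.

2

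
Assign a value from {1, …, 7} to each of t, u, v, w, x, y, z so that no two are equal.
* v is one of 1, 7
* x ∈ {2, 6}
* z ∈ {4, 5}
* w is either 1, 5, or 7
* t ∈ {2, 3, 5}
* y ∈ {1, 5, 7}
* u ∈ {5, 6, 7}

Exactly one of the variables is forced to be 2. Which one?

The 7 variables draw from only 7 values {1, 2, 3, 4, 5, 6, 7}, so each is used; only t can be 3, hence t = 3.
Among the 6 still-open variables, 2 fits only x (and all 6 values in {1, 2, 4, 5, 6, 7} must be used), so x = 2.

x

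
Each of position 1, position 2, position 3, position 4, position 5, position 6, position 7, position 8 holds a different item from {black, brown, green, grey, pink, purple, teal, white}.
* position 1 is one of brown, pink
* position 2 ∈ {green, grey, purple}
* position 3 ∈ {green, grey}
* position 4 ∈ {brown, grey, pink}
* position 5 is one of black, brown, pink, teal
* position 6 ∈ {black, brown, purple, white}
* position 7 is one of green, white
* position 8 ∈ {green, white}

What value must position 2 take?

purple

The 8 variables draw from only 8 values {black, brown, green, grey, pink, purple, teal, white}, so each is used; only position 5 can be teal, hence position 5 = teal.
The 7 still-open variables together cover exactly {black, brown, green, grey, pink, purple, white} — 7 values for 7 variables — and black appears only in position 6's list, so position 6 = black.
Among the 6 still-open variables, purple fits only position 2 (and all 6 values in {brown, green, grey, pink, purple, white} must be used), so position 2 = purple.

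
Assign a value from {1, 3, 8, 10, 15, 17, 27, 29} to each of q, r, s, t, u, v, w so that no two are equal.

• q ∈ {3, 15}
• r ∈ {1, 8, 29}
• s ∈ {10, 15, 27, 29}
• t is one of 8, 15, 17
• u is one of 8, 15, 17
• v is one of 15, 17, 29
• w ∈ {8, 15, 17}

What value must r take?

1

t, u, w between them cover only {8, 15, 17} — a naked triple. Remove those values from q, r, s, v.
q must be 3 (only option left).
v's domain is down to {29}, so v = 29. Eliminate 29 elsewhere: r, s.
So r = 1.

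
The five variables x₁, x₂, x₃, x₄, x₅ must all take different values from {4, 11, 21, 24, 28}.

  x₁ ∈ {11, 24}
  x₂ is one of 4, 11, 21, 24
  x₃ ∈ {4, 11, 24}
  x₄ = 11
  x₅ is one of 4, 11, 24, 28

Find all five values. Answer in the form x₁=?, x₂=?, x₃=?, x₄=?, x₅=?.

x₄ has just one choice, so x₄ = 11. Remove 11 from x₁, x₂, x₃, x₅.
That leaves x₁ = 24. Strike 24 from x₂, x₃, x₅.
x₃ must be 4 (only option left). Remove 4 from x₂, x₅.
x₅ must be 28 (only option left).
x₂ must be 21 (only option left).

x₁=24, x₂=21, x₃=4, x₄=11, x₅=28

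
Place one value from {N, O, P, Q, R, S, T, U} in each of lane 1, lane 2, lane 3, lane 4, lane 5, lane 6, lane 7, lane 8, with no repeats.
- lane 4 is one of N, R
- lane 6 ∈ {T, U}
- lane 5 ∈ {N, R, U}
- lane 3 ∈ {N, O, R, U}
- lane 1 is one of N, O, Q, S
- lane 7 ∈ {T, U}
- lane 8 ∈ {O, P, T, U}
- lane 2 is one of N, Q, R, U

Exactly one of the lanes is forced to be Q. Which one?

The 8 variables draw from only 8 values {N, O, P, Q, R, S, T, U}, so each is used; only lane 8 can be P, hence lane 8 = P.
The 7 still-open variables draw from only 7 values {N, O, Q, R, S, T, U}, so each is used; only lane 1 can be S, hence lane 1 = S.
The 6 still-open variables draw from only 6 values {N, O, Q, R, T, U}, so each is used; only lane 3 can be O, hence lane 3 = O.
Among the 5 still-open variables, Q fits only lane 2 (and all 5 values in {N, Q, R, T, U} must be used), so lane 2 = Q.

lane 2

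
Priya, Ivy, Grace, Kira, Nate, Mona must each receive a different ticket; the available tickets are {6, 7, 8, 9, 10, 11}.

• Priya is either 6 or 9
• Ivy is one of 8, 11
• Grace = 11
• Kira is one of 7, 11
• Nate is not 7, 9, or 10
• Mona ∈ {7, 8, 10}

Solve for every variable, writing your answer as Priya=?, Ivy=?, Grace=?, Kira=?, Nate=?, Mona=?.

Grace's domain is down to {11}, so Grace = 11. So Ivy, Kira, Nate can't be 11.
That leaves Kira = 7. Remove 7 from Mona.
That leaves Ivy = 8. So Nate, Mona can't be 8.
That leaves Nate = 6. Remove 6 from Priya.
Mona's domain is down to {10}, so Mona = 10.
Priya's domain is down to {9}, so Priya = 9.

Priya=9, Ivy=8, Grace=11, Kira=7, Nate=6, Mona=10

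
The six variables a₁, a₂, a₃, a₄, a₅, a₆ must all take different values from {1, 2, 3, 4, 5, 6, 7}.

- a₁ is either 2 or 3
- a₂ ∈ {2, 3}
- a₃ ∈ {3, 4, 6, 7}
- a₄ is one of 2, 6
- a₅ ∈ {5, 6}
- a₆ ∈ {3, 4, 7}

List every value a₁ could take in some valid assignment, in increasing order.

2, 3

Among the 6 variables, 5 fits only a₅ (and all 6 values in {2, 3, 4, 5, 6, 7} must be used), so a₅ = 5.
a₁ and a₂ share exactly the 2 values {2, 3}; by pigeonhole those values go to them, so strike 2, 3 from a₃, a₄, a₆.
a₄'s domain is down to {6}, so a₄ = 6. Eliminate 6 elsewhere: a₃.
No further eliminations apply; a₁ can still be any of 2, 3.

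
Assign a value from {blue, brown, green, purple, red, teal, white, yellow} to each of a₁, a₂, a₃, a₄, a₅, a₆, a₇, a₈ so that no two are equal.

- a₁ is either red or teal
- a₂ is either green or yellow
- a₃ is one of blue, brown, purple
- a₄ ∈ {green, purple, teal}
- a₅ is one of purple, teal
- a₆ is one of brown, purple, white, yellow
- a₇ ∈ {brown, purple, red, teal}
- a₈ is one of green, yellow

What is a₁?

The 8 variables together cover exactly {blue, brown, green, purple, red, teal, white, yellow} — 8 values for 8 variables — and blue appears only in a₃'s list, so a₃ = blue.
The 7 still-open variables together cover exactly {brown, green, purple, red, teal, white, yellow} — 7 values for 7 variables — and white appears only in a₆'s list, so a₆ = white.
The 6 still-open variables together cover exactly {brown, green, purple, red, teal, yellow} — 6 values for 6 variables — and brown appears only in a₇'s list, so a₇ = brown.
The 5 still-open variables draw from only 5 values {green, purple, red, teal, yellow}, so each is used; only a₁ can be red, hence a₁ = red.

red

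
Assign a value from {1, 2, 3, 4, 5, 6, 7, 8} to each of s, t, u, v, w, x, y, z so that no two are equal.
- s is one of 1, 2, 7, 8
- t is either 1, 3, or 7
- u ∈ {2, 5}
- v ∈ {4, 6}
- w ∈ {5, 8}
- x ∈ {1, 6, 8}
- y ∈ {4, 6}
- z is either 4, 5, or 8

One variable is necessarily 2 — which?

The 8 variables together cover exactly {1, 2, 3, 4, 5, 6, 7, 8} — 8 values for 8 variables — and 3 appears only in t's list, so t = 3.
Among the 7 still-open variables, 7 fits only s (and all 7 values in {1, 2, 4, 5, 6, 7, 8} must be used), so s = 7.
The 6 still-open variables together cover exactly {1, 2, 4, 5, 6, 8} — 6 values for 6 variables — and 1 appears only in x's list, so x = 1.
The 5 still-open variables draw from only 5 values {2, 4, 5, 6, 8}, so each is used; only u can be 2, hence u = 2.

u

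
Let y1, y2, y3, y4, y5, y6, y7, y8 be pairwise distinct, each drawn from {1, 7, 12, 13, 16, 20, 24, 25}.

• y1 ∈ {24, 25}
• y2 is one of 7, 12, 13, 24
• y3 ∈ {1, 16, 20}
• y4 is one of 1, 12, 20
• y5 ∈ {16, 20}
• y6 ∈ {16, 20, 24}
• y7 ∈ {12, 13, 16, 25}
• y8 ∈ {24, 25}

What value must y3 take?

1

The 8 variables draw from only 8 values {1, 7, 12, 13, 16, 20, 24, 25}, so each is used; only y2 can be 7, hence y2 = 7.
Among the 7 still-open variables, 13 fits only y7 (and all 7 values in {1, 12, 13, 16, 20, 24, 25} must be used), so y7 = 13.
The 6 still-open variables draw from only 6 values {1, 12, 16, 20, 24, 25}, so each is used; only y4 can be 12, hence y4 = 12.
The 5 still-open variables draw from only 5 values {1, 16, 20, 24, 25}, so each is used; only y3 can be 1, hence y3 = 1.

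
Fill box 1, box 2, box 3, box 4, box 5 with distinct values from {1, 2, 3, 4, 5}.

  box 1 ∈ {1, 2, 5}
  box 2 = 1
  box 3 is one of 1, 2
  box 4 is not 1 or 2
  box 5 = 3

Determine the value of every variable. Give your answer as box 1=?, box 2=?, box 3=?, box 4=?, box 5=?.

box 1=5, box 2=1, box 3=2, box 4=4, box 5=3

box 2's domain is down to {1}, so box 2 = 1. Remove 1 from box 1, box 3.
box 3 must be 2 (only option left). Strike 2 from box 1.
That leaves box 5 = 3. Eliminate 3 elsewhere: box 4.
That leaves box 1 = 5. Remove 5 from box 4.
box 4 has just one choice, so box 4 = 4.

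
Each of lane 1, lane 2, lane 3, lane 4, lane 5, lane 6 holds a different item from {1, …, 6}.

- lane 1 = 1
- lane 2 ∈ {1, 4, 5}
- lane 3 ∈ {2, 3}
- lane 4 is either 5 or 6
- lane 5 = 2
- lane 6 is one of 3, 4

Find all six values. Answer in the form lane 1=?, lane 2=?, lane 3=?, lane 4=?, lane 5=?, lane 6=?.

lane 1=1, lane 2=5, lane 3=3, lane 4=6, lane 5=2, lane 6=4

lane 1 must be 1 (only option left). So lane 2 can't be 1.
lane 5's domain is down to {2}, so lane 5 = 2. Strike 2 from lane 3.
That leaves lane 3 = 3. Eliminate 3 elsewhere: lane 6.
lane 6 has just one choice, so lane 6 = 4. Remove 4 from lane 2.
That leaves lane 2 = 5. Eliminate 5 elsewhere: lane 4.
lane 4 has just one choice, so lane 4 = 6.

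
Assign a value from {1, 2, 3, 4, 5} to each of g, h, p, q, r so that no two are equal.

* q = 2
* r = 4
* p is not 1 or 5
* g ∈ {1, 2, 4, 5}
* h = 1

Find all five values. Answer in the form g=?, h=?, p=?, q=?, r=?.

h has just one choice, so h = 1. So g can't be 1.
q's domain is down to {2}, so q = 2. So g, p can't be 2.
That leaves r = 4. Strike 4 from g, p.
g must be 5 (only option left).
p has just one choice, so p = 3.

g=5, h=1, p=3, q=2, r=4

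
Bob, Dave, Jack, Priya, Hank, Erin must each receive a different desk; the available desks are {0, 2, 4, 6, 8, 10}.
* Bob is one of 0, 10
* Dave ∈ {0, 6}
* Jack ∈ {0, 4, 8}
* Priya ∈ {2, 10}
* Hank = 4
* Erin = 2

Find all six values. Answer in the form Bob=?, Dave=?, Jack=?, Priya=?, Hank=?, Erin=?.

Bob=0, Dave=6, Jack=8, Priya=10, Hank=4, Erin=2

Hank's domain is down to {4}, so Hank = 4. Eliminate 4 elsewhere: Jack.
Erin's domain is down to {2}, so Erin = 2. Remove 2 from Priya.
Priya has just one choice, so Priya = 10. Strike 10 from Bob.
Bob must be 0 (only option left). So Dave, Jack can't be 0.
Dave has just one choice, so Dave = 6.
Jack must be 8 (only option left).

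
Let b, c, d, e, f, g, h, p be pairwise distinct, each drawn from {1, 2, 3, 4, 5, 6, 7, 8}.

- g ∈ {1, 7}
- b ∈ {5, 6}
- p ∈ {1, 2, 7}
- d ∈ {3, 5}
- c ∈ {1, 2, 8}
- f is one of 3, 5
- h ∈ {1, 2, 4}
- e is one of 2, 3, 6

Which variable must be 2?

e

The 8 variables together cover exactly {1, 2, 3, 4, 5, 6, 7, 8} — 8 values for 8 variables — and 4 appears only in h's list, so h = 4.
The 7 still-open variables draw from only 7 values {1, 2, 3, 5, 6, 7, 8}, so each is used; only c can be 8, hence c = 8.
d and f between them cover only {3, 5} — a naked pair. Remove those values from b, e.
b's domain is down to {6}, so b = 6. Remove 6 from e.
So 2 goes to e.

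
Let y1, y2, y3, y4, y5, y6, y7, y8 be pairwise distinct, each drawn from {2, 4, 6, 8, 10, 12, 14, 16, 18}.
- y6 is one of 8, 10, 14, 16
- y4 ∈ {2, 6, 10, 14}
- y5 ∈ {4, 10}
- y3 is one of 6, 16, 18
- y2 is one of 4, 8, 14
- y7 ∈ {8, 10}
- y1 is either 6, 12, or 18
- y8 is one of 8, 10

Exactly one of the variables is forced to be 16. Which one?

y6

y7 and y8 share exactly the 2 values {8, 10}; by pigeonhole those values go to them, so strike 8, 10 from y2, y4, y5, y6.
y5 must be 4 (only option left). Strike 4 from y2.
y2's domain is down to {14}, so y2 = 14. So y4, y6 can't be 14.
So 16 goes to y6.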